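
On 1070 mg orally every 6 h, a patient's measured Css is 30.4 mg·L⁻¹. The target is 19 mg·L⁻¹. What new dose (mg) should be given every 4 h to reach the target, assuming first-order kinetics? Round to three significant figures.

446 mg

With linear kinetics, Css is proportional to dose rate (D/τ) at fixed clearance.
D₂ = D₁ × (Css,target / Css,current) × (τ₂/τ₁) = 1070 × (19/30.4) × (4/6) = 445.8 mg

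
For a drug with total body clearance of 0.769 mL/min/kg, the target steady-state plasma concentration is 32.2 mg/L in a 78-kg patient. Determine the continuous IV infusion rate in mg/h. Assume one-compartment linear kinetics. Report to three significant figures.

116 mg/h

CL = 0.769 mL/min/kg × 78 kg = 59.98 mL/min = 59.98 × 60/1000 = 3.599 L/h
Infusion rate = CL · Css = 3.599 L/h × 32.2 mg/L = 115.9 mg/h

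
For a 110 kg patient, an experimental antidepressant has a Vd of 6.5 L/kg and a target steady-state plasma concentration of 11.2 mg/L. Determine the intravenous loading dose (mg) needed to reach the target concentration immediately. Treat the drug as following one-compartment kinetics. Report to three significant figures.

8010 mg

Vd(total) = 110 kg × 6.5 L/kg = 715.0 L
The loading dose fills Vd to the target concentration.
LD = Vd × C = 715.0 × 11.20 = 8008 mg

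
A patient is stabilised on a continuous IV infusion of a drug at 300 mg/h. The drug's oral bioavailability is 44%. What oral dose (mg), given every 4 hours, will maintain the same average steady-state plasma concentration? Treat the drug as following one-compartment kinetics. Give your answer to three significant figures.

To maintain the same Css, the systemic dosing rate must be unchanged: F·D/τ = infusion rate.
D = rate × τ / F = 300 × 4 / 0.44 = 2727 mg

2730 mg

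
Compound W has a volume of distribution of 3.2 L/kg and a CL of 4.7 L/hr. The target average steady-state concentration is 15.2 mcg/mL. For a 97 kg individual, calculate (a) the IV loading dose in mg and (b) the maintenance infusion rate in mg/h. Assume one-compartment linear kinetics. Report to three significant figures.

(a) 4720 mg; (b) 71.4 mg/h

Vd = 3.2 L/kg × 97 kg = 310.4 L
Loading dose = Vd × C = 310.4 × 15.2 = 4718 mg
Maintenance: replace elimination → rate = CL × Css = 4.700 × 15.2 = 71.44 mg/h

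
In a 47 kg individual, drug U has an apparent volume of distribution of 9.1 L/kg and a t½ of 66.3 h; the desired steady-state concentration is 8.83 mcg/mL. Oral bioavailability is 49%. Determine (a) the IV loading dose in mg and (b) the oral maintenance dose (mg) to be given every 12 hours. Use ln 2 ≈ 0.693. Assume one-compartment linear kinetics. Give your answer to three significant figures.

(a) 3780 mg; (b) 967 mg

Total Vd = 9.1 × 47 = 427.7 L
LD = Vd × C = 427.7 × 8.83 = 3777 mg
CL = 0.693 × Vd / t½ = 0.693 × 427.7 / 66.3 = 4.471 L/h
D = CL × Css × τ / F = 4.471 × 8.83 × 12 / 0.49 = 966.8 mg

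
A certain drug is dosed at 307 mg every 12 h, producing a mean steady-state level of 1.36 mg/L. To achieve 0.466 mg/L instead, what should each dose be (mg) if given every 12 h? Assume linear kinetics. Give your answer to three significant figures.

With linear kinetics, Css is proportional to dose rate (D/τ) at fixed clearance.
D₂ = D₁ × (Css,target / Css,current) = 307 × 0.466/1.36 = 105.2 mg

105 mg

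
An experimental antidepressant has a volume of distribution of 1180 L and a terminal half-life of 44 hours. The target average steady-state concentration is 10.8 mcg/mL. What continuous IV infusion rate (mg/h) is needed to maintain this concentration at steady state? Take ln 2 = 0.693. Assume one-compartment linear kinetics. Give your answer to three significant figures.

k = 0.693/44 = 0.01575 h⁻¹, so CL = k·Vd = 0.01575 × 1180 = 18.59 L/h
Infusion rate = CL × Css = 18.59 × 10.8 = 200.8 mg/h

201 mg/h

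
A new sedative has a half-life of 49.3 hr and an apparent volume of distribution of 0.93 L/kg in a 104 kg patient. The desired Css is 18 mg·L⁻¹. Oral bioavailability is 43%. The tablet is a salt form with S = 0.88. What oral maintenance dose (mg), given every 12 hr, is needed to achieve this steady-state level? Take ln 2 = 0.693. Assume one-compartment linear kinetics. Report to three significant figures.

776 mg

Vd = 0.93 L/kg × 104 kg = 96.72 L
CL = ln 2 · Vd / t½ = 0.693 × 96.72 / 49.3 = 1.360 L/h
D = CL × Css × τ / F / S = 1.360 × 18 × 12 / 0.43 / 0.88 = 776.3 mg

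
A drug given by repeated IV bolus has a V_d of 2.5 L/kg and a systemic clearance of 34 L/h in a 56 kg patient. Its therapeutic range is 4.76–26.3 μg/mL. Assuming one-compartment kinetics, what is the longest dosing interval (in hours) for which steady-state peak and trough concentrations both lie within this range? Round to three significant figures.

7.04 h

Total Vd = 2.5 × 56 = 140.0 L
k = CL / Vd = 34.00 / 140.0 = 0.2429 h⁻¹
Between IV bolus doses, concentration decays as C = C₀·e^(−kτ), so C_peak/C_trough = e^(kτ).
τ_max = ln(C_peak/C_trough) / k = ln(26.3/4.76) / 0.2429 = 1.709 / 0.2429 = 7.036 h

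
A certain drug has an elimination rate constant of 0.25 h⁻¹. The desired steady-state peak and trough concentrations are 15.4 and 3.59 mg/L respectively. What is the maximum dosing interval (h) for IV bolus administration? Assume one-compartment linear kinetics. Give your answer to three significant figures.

5.82 h

Between IV bolus doses, concentration decays as C = C₀·e^(−kτ), so C_peak/C_trough = e^(kτ).
τ_max = ln(C_peak/C_trough) / k = ln(15.4/3.59) / 0.2500 = 1.456 / 0.2500 = 5.824 h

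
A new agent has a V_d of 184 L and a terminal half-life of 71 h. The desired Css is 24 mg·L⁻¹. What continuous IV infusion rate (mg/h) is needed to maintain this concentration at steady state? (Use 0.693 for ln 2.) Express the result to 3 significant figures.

k = 0.693/71 = 0.009761 h⁻¹, so CL = k·Vd = 0.009761 × 184.0 = 1.796 L/h
Infusion rate = CL × Css = 1.796 × 24 = 43.10 mg/h

43.1 mg/h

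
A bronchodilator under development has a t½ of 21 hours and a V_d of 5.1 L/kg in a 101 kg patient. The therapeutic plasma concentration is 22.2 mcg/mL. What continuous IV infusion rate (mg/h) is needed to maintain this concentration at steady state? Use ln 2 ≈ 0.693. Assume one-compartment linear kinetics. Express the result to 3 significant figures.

377 mg/h

Total Vd = 5.1 × 101 = 515.1 L
k = 0.693/21 = 0.03300 h⁻¹, so CL = k·Vd = 0.03300 × 515.1 = 17.00 L/h
Infusion rate = CL × Css = 17.00 × 22.2 = 377.4 mg/h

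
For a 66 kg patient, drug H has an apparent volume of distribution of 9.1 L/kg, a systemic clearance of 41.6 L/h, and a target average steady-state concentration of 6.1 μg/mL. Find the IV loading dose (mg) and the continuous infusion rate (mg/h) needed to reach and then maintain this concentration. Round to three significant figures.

(a) 3660 mg; (b) 254 mg/h

Total Vd = 9.1 × 66 = 600.6 L
Loading: fill Vd to C_target → 600.6 L × 6.1 mg/L = 3664 mg
Infusion rate = 41.60 L/h × 6.1 mg/L = 253.8 mg/h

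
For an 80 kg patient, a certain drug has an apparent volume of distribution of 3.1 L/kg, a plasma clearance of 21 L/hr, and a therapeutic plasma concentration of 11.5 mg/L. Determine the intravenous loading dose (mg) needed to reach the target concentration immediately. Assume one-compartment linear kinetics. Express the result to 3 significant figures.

Vd = 3.1 L/kg × 80 kg = 248.0 L
LD = Vd × C = 248.0 × 11.50 = 2852 mg

2850 mg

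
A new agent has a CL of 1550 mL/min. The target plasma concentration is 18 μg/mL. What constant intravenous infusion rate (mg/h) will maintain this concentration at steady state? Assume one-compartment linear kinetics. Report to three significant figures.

Convert clearance: 1550 mL/min × 60 min/h ÷ 1000 mL/L = 93.00 L/h
At steady state, infusion rate equals elimination rate: rate in = CL × Css.
R₀ = 93.00 × 18 = 1674 mg/h

1670 mg/h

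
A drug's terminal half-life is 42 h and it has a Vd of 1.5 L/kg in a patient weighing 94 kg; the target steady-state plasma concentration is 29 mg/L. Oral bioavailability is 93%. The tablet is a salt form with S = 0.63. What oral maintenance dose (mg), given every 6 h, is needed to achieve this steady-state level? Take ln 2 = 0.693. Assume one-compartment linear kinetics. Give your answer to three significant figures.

Vd(total) = 94 kg × 1.5 L/kg = 141.0 L
CL = ln 2 · Vd / t½ = 0.693 × 141.0 / 42 = 2.327 L/h
D = CL × Css × τ / F / S = 2.327 × 29 × 6 / 0.93 / 0.63 = 691.1 mg

691 mg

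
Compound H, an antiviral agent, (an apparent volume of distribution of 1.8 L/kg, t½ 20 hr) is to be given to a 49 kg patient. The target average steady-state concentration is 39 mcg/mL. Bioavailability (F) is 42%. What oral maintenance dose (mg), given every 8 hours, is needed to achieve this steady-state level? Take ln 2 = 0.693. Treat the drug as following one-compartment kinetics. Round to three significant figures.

2270 mg

Vd(total) = 49 kg × 1.8 L/kg = 88.20 L
k = 0.693/20 = 0.03465 h⁻¹, so CL = k·Vd = 0.03465 × 88.20 = 3.056 L/h
D = CL × Css × τ / F = 3.056 × 39 × 8 / 0.42 = 2270 mg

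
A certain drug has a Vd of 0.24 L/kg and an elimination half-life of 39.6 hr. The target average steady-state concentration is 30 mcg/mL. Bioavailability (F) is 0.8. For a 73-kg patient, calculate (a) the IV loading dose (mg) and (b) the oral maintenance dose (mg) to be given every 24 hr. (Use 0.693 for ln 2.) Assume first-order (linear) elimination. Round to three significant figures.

Vd(total) = 73 kg × 0.24 L/kg = 17.52 L
LD = Vd × C = 17.52 × 30 = 525.6 mg
CL = 0.693 × Vd / t½ = 0.693 × 17.52 / 39.6 = 0.3066 L/h
D = CL × Css × τ / F = 0.3066 × 30 × 24 / 0.8 = 275.9 mg

(a) 526 mg; (b) 276 mg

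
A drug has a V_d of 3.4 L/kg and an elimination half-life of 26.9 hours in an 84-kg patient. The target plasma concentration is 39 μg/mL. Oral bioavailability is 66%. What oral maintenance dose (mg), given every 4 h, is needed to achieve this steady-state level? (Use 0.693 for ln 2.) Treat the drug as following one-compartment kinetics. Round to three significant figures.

1740 mg

Vd(total) = 84 kg × 3.4 L/kg = 285.6 L
k = 0.693/26.9 = 0.02576 h⁻¹, so CL = k·Vd = 0.02576 × 285.6 = 7.357 L/h
D = CL × Css × τ / F = 7.357 × 39 × 4 / 0.66 = 1739 mg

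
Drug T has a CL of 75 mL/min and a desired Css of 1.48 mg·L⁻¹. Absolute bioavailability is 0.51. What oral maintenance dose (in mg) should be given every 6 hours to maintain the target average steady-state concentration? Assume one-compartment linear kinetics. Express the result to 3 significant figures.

CL = 75 mL/min = 75 × 0.06 = 4.500 L/h
At steady state, dose per interval replaces the amount cleared in that interval: F·D/τ = CL·Css.
D = CL × Css × τ / F = 4.500 × 1.48 × 6 / 0.51 = 78.35 mg

78.4 mg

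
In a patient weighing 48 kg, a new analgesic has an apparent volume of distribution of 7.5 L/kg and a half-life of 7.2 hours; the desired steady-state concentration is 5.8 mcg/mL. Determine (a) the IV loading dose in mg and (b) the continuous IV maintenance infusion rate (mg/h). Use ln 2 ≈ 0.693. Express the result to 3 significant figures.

Vd(total) = 48 kg × 7.5 L/kg = 360.0 L
LD = Vd × C = 360.0 × 5.8 = 2088 mg
CL = 0.693 × Vd / t½ = 0.693 × 360.0 / 7.2 = 34.65 L/h
Infusion rate = CL × Css = 34.65 × 5.8 = 201.0 mg/h

(a) 2090 mg; (b) 201 mg/h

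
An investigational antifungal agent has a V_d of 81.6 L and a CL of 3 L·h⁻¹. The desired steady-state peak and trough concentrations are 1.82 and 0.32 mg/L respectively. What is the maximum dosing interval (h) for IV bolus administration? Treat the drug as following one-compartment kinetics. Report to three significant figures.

47.3 h

k = CL / Vd = 3.000 / 81.60 = 0.03676 h⁻¹
Between IV bolus doses, concentration decays as C = C₀·e^(−kτ), so C_peak/C_trough = e^(kτ).
τ_max = ln(C_peak/C_trough) / k = ln(1.82/0.32) / 0.03676 = 1.738 / 0.03676 = 47.28 h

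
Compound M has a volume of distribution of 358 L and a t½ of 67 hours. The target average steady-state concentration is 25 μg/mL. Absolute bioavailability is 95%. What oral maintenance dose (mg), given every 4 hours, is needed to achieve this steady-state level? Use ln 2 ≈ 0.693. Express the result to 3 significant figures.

k = 0.693/67 = 0.01034 h⁻¹, so CL = k·Vd = 0.01034 × 358.0 = 3.702 L/h
D = CL × Css × τ / F = 3.702 × 25 × 4 / 0.95 = 389.7 mg

390 mg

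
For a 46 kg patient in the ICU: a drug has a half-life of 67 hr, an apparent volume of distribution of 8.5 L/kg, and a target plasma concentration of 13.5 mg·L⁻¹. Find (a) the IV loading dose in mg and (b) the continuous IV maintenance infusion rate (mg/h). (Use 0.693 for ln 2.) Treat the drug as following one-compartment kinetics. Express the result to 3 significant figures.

(a) 5280 mg; (b) 54.6 mg/h

Vd(total) = 46 kg × 8.5 L/kg = 391.0 L
LD = Vd × C = 391.0 × 13.5 = 5279 mg
CL = 0.693 × Vd / t½ = 0.693 × 391.0 / 67 = 4.044 L/h
Infusion rate = CL × Css = 4.044 × 13.5 = 54.59 mg/h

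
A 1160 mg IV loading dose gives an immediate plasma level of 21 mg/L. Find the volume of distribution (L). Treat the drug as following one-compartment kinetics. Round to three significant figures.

55.2 L

Immediately after an IV bolus, C₀ = Dose / Vd, so Vd = Dose / C₀.
Vd = 1160 / 21 = 55.24 L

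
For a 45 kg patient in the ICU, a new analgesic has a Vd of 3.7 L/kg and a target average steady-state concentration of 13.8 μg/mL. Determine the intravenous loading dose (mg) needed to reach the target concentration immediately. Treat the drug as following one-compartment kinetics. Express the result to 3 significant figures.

Total Vd = 3.7 × 45 = 166.5 L
The loading dose fills Vd to the target concentration.
LD = Vd × C = 166.5 × 13.80 = 2298 mg

2300 mg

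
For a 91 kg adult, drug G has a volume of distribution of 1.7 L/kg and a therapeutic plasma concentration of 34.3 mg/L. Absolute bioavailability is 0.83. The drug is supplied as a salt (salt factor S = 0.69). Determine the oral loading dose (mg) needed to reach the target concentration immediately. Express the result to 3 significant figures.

9270 mg

Vd(total) = 91 kg × 1.7 L/kg = 154.7 L
LD = Vd × C / F / S = 154.7 × 34.30 / 0.83 / 0.69 = 9265 mg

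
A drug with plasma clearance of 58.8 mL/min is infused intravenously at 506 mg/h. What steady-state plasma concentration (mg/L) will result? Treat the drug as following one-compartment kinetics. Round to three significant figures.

CL = 58.8 mL/min = 58.8 × 0.06 = 3.528 L/h
Css = rate / CL = 506 / 3.528 = 143.4 mg/L

143 mg/L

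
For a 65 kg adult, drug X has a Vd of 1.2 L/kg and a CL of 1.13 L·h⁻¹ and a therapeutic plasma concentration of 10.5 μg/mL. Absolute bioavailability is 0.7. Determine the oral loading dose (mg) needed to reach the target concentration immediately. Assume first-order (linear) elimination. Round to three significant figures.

Vd(total) = 65 kg × 1.2 L/kg = 78.00 L
Loading dose depends on Vd (not clearance): it fills the distribution volume.
LD = Vd × C / F = 78.00 × 10.50 / 0.7 = 1170 mg

1170 mg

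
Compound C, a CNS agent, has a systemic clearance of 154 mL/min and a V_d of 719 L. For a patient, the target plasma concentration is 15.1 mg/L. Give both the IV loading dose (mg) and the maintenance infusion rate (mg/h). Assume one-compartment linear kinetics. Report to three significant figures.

(a) 10900 mg; (b) 140 mg/h

Loading dose = Vd × C = 719.0 × 15.1 = 10860 mg
Convert clearance: 154 mL/min × 60 min/h ÷ 1000 mL/L = 9.240 L/h
Maintenance: replace elimination → rate = CL × Css = 9.240 × 15.1 = 139.5 mg/h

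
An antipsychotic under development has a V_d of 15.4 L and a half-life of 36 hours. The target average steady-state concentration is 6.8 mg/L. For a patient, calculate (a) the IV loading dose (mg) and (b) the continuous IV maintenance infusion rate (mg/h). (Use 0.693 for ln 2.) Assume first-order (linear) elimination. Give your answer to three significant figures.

(a) 105 mg; (b) 2.02 mg/h

LD = Vd × C = 15.40 × 6.8 = 104.7 mg
CL = 0.693 × Vd / t½ = 0.693 × 15.40 / 36 = 0.2965 L/h
Infusion rate = CL × Css = 0.2965 × 6.8 = 2.016 mg/h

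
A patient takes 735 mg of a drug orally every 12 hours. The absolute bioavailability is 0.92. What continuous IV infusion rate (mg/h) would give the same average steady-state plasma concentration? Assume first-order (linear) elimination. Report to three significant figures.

Equivalent systemic input: infusion rate = F·D/τ.
Rate = 0.92 × 735 / 12 = 56.35 mg/h

56.4 mg/h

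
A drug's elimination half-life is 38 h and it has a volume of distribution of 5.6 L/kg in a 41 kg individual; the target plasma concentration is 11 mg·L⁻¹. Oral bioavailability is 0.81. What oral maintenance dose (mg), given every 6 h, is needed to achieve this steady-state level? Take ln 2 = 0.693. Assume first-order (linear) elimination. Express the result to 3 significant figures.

341 mg

Total Vd = 5.6 × 41 = 229.6 L
CL = 0.693 × Vd / t½ = 0.693 × 229.6 / 38 = 4.187 L/h
D = CL × Css × τ / F = 4.187 × 11 × 6 / 0.81 = 341.2 mg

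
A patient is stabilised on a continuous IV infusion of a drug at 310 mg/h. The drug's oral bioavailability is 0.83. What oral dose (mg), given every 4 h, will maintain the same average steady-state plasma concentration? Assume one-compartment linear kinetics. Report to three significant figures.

1490 mg

To maintain the same Css, the systemic dosing rate must be unchanged: F·D/τ = infusion rate.
D = rate × τ / F = 310 × 4 / 0.83 = 1494 mg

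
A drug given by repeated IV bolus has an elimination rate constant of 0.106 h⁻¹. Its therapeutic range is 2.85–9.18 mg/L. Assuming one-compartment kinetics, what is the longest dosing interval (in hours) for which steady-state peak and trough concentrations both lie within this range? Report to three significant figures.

11.0 h

Between IV bolus doses, concentration decays as C = C₀·e^(−kτ), so C_peak/C_trough = e^(kτ).
τ_max = ln(C_peak/C_trough) / k = ln(9.18/2.85) / 0.1060 = 1.170 / 0.1060 = 11.04 h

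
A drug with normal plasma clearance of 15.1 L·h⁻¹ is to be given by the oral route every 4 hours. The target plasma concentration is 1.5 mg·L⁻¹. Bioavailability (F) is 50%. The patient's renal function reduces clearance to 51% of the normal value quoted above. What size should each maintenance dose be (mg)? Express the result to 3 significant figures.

Patient clearance = 0.51 × 15.10 = 7.701 L/h
At steady state, dose per interval replaces the amount cleared in that interval: F·D/τ = CL·Css.
D = CL × Css × τ / F = 7.701 × 1.5 × 4 / 0.5 = 92.41 mg

92.4 mg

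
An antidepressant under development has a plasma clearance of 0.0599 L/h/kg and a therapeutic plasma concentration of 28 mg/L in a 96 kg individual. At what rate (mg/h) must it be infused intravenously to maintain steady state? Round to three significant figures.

161 mg/h

CL = 0.0599 L/h/kg × 96 kg = 5.750 L/h
At steady state, infusion rate equals elimination rate: rate in = CL × Css.
Infusion rate = CL · Css = 5.750 L/h × 28 mg/L = 161.0 mg/h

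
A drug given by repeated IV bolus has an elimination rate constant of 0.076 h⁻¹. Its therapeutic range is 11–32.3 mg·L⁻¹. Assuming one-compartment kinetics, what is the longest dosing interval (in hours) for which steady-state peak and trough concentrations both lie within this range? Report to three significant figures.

14.2 h

Between IV bolus doses, concentration decays as C = C₀·e^(−kτ), so C_peak/C_trough = e^(kτ).
τ_max = ln(C_peak/C_trough) / k = ln(32.3/11) / 0.07600 = 1.077 / 0.07600 = 14.17 h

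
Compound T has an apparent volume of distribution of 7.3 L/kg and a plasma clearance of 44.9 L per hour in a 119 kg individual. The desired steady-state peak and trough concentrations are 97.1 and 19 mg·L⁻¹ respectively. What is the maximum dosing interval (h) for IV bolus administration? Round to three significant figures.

31.6 h

Vd = 7.3 L/kg × 119 kg = 868.7 L
k = CL / Vd = 44.90 / 868.7 = 0.05169 h⁻¹
Between IV bolus doses, concentration decays as C = C₀·e^(−kτ), so C_peak/C_trough = e^(kτ).
τ_max = ln(C_peak/C_trough) / k = ln(97.1/19) / 0.05169 = 1.631 / 0.05169 = 31.55 h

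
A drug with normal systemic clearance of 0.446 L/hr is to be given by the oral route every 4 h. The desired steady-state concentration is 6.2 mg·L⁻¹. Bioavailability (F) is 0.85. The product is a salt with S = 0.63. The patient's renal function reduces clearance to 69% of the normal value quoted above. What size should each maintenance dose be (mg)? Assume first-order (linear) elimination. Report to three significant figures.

Patient clearance = 0.69 × 0.4460 = 0.3077 L/h
D = CL × Css × τ / F / S = 0.3077 × 6.2 × 4 / 0.85 / 0.63 = 14.25 mg

14.3 mg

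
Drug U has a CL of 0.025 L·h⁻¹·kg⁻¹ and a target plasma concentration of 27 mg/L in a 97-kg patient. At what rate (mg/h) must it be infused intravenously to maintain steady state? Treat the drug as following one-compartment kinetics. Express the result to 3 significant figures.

65.5 mg/h

CL = 0.025 L·h⁻¹·kg⁻¹ × 97 kg = 2.425 L/h
R₀ = 2.425 × 27 = 65.48 mg/h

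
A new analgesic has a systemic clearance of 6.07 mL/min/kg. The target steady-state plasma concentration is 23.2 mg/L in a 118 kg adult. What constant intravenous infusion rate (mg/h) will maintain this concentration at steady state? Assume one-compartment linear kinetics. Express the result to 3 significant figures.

997 mg/h

CL = 6.07 mL/min/kg × 118 kg = 716.3 mL/min = 716.3 × 60/1000 = 42.98 L/h
R₀ = 42.98 × 23.2 = 997.1 mg/h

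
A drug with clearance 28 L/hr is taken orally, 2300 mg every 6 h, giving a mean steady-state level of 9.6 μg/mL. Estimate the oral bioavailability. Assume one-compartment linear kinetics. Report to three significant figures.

0.701

F·D/τ = CL·Css at steady state → F = CL·Css·τ / D.
F = 28 × 9.6 × 6 / 2300 = 0.701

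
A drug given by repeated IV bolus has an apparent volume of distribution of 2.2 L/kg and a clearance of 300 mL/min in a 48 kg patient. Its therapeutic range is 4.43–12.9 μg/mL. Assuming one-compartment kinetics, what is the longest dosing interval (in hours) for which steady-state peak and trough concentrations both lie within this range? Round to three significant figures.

Total Vd = 2.2 × 48 = 105.6 L
CL = 300 mL/min × 60/1000 = 18.00 L/h
k = CL / Vd = 18.00 / 105.6 = 0.1705 h⁻¹
Between IV bolus doses, concentration decays as C = C₀·e^(−kτ), so C_peak/C_trough = e^(kτ).
τ_max = ln(C_peak/C_trough) / k = ln(12.9/4.43) / 0.1705 = 1.069 / 0.1705 = 6.270 h

6.27 h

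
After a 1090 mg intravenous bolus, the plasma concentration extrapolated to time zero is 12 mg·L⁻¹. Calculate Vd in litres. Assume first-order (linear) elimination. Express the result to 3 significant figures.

Immediately after an IV bolus, C₀ = Dose / Vd, so Vd = Dose / C₀.
Vd = 1090 / 12 = 90.83 L

90.8 L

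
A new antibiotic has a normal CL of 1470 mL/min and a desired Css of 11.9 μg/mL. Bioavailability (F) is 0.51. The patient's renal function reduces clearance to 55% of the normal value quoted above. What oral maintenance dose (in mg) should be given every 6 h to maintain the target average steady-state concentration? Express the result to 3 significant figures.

CL = 1470 mL/min = 1470 × 0.06 = 88.20 L/h
Patient clearance = 0.55 × 88.20 = 48.51 L/h
D = CL × Css × τ / F = 48.51 × 11.9 × 6 / 0.51 = 6791 mg

6790 mg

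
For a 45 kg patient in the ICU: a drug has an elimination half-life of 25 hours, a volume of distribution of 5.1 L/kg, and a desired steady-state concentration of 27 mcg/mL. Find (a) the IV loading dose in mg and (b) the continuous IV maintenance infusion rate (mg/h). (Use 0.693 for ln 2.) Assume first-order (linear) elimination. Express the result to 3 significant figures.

(a) 6200 mg; (b) 172 mg/h

Vd = 5.1 L/kg × 45 kg = 229.5 L
LD = Vd × C = 229.5 × 27 = 6197 mg
CL = 0.693 × Vd / t½ = 0.693 × 229.5 / 25 = 6.362 L/h
Infusion rate = CL × Css = 6.362 × 27 = 171.8 mg/h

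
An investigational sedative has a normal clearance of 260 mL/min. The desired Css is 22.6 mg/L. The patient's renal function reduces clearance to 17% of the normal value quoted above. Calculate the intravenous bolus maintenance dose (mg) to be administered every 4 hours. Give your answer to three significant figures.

CL = 260 mL/min × 60/1000 = 15.60 L/h
Patient clearance = 0.17 × 15.60 = 2.652 L/h
D = CL × Css × τ = 2.652 × 22.6 × 4 = 239.7 mg

240 mg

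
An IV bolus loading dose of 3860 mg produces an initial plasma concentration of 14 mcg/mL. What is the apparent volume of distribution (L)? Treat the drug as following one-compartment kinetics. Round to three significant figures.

Immediately after an IV bolus, C₀ = Dose / Vd, so Vd = Dose / C₀.
Vd = 3860 / 14 = 275.7 L

276 L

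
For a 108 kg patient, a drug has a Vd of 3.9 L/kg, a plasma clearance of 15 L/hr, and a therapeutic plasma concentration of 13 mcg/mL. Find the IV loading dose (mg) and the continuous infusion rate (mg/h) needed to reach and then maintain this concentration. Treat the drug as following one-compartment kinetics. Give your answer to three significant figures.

Vd = 3.9 L/kg × 108 kg = 421.2 L
Loading dose = Vd × C = 421.2 × 13 = 5476 mg
Maintenance: replace elimination → rate = CL × Css = 15.00 × 13 = 195.0 mg/h

(a) 5480 mg; (b) 195 mg/h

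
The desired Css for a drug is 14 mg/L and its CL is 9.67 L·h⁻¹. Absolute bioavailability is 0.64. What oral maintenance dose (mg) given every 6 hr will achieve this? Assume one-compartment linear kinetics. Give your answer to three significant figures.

D = CL × Css × τ / F = 9.670 × 14 × 6 / 0.64 = 1269 mg

1270 mg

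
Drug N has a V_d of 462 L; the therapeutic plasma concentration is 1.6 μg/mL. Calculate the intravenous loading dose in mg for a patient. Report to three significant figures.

LD = Vd × C = 462.0 × 1.600 = 739.2 mg

739 mg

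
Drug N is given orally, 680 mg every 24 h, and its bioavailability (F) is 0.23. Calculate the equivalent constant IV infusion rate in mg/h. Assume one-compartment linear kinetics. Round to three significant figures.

6.52 mg/h

Equivalent systemic input: infusion rate = F·D/τ.
Rate = 0.23 × 680 / 24 = 6.517 mg/h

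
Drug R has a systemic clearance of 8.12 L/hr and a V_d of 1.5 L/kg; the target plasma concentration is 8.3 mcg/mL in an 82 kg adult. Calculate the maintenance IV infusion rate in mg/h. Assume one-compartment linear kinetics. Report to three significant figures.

At steady state, infusion rate equals elimination rate: rate in = CL × Css.
Infusion rate = CL · Css = 8.120 L/h × 8.3 mg/L = 67.40 mg/h

67.4 mg/h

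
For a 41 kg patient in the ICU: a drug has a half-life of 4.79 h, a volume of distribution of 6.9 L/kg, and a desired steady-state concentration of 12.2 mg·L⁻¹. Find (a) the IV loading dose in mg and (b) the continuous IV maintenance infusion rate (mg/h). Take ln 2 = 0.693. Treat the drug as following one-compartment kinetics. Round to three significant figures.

(a) 3450 mg; (b) 499 mg/h

Vd(total) = 41 kg × 6.9 L/kg = 282.9 L
LD = Vd × C = 282.9 × 12.2 = 3451 mg
CL = 0.693 × Vd / t½ = 0.693 × 282.9 / 4.79 = 40.93 L/h
Infusion rate = CL × Css = 40.93 × 12.2 = 499.3 mg/h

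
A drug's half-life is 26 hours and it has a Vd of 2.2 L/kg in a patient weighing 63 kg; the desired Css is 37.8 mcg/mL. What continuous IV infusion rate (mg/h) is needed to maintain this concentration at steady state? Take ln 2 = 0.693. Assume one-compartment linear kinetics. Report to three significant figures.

Vd = 2.2 L/kg × 63 kg = 138.6 L
k = 0.693/26 = 0.02665 h⁻¹, so CL = k·Vd = 0.02665 × 138.6 = 3.694 L/h
Infusion rate = CL × Css = 3.694 × 37.8 = 139.6 mg/h

140 mg/h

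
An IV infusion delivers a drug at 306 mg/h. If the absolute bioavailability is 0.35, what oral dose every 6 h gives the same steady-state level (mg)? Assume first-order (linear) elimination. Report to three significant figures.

To maintain the same Css, the systemic dosing rate must be unchanged: F·D/τ = infusion rate.
D = rate × τ / F = 306 × 6 / 0.35 = 5246 mg

5250 mg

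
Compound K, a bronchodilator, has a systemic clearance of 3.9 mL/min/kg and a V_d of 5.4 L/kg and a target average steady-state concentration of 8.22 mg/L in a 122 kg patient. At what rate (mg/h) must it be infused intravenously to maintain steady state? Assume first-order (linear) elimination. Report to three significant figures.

CL = 3.9 mL/min/kg × 122 kg = 475.8 mL/min = 475.8 × 60/1000 = 28.55 L/h
Rate = CL × Css = 28.55 × 8.22 = 234.7 mg/h

235 mg/h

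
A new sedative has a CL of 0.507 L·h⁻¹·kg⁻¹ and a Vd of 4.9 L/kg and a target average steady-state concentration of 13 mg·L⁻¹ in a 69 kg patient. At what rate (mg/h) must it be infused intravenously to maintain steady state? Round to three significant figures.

CL = 0.507 L·h⁻¹·kg⁻¹ × 69 kg = 34.98 L/h
Vd does not affect the maintenance rate; only clearance governs steady-state input.
Rate = CL × Css = 34.98 × 13 = 454.7 mg/h

455 mg/h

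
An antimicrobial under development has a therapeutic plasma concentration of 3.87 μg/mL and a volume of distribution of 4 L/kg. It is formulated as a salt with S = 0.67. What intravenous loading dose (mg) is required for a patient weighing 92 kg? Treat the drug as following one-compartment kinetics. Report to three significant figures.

Total Vd = 4 × 92 = 368.0 L
LD = Vd × C / S = 368.0 × 3.870 / 0.67 = 2126 mg

2130 mg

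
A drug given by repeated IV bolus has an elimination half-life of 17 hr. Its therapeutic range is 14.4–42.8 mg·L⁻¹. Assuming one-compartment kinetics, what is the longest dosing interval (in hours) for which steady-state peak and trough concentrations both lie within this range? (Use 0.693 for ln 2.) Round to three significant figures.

k = 0.693 / t½ = 0.693 / 17 = 0.04076 h⁻¹
Between IV bolus doses, concentration decays as C = C₀·e^(−kτ), so C_peak/C_trough = e^(kτ).
τ_max = ln(C_peak/C_trough) / k = ln(42.8/14.4) / 0.04076 = 1.089 / 0.04076 = 26.72 h

26.7 h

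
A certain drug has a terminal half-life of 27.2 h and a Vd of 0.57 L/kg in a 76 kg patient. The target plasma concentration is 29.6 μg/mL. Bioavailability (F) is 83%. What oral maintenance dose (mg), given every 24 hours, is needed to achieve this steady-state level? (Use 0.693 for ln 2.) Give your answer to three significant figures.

945 mg

Total Vd = 0.57 × 76 = 43.32 L
CL = ln 2 · Vd / t½ = 0.693 × 43.32 / 27.2 = 1.104 L/h
D = CL × Css × τ / F = 1.104 × 29.6 × 24 / 0.83 = 944.9 mg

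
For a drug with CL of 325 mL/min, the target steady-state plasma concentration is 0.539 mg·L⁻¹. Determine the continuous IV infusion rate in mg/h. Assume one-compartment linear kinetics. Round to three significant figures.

10.5 mg/h

CL = 325 mL/min × 60/1000 = 19.50 L/h
At steady state, infusion rate equals elimination rate: rate in = CL × Css.
Rate = CL × Css = 19.50 × 0.539 = 10.51 mg/h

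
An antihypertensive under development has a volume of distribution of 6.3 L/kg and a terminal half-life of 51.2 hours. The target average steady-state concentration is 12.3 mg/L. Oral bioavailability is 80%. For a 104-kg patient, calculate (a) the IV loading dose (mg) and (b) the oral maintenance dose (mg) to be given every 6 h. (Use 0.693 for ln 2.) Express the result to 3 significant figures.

Vd(total) = 104 kg × 6.3 L/kg = 655.2 L
LD = Vd × C = 655.2 × 12.3 = 8059 mg
CL = 0.693 × Vd / t½ = 0.693 × 655.2 / 51.2 = 8.868 L/h
D = CL × Css × τ / F = 8.868 × 12.3 × 6 / 0.8 = 818.1 mg

(a) 8060 mg; (b) 818 mg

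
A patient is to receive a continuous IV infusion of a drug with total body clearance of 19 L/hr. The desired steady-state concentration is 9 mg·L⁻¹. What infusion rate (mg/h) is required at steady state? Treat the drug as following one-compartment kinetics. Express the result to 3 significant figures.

R₀ = 19.00 × 9 = 171.0 mg/h

171 mg/h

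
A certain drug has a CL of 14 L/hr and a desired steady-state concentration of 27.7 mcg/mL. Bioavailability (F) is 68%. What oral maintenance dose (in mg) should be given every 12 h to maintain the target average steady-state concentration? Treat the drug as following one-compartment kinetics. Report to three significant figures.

At steady state, dose per interval replaces the amount cleared in that interval: F·D/τ = CL·Css.
D = CL × Css × τ / F = 14.00 × 27.7 × 12 / 0.68 = 6844 mg

6840 mg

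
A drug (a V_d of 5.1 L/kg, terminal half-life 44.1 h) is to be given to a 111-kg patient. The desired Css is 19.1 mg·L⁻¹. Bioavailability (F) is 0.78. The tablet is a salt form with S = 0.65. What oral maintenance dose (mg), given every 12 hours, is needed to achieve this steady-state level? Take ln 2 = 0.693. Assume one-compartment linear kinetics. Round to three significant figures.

Total Vd = 5.1 × 111 = 566.1 L
CL = 0.693 × Vd / t½ = 0.693 × 566.1 / 44.1 = 8.896 L/h
D = CL × Css × τ / F / S = 8.896 × 19.1 × 12 / 0.78 / 0.65 = 4022 mg

4020 mg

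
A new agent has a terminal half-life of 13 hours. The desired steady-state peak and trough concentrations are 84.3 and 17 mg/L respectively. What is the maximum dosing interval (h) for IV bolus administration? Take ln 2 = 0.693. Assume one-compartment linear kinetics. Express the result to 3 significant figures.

30.0 h

k = 0.693 / t½ = 0.693 / 13 = 0.05331 h⁻¹
Between IV bolus doses, concentration decays as C = C₀·e^(−kτ), so C_peak/C_trough = e^(kτ).
τ_max = ln(C_peak/C_trough) / k = ln(84.3/17) / 0.05331 = 1.601 / 0.05331 = 30.03 h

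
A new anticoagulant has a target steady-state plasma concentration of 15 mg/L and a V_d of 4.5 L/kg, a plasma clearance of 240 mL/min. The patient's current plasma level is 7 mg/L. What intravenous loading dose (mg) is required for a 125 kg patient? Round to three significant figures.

Vd(total) = 125 kg × 4.5 L/kg = 562.5 L
LD is governed by Vd — clearance does not enter the loading-dose calculation.
Concentration deficit ΔC = 15 − 7 = 8.000 mg/L
LD = Vd × ΔC = 562.5 × 8.000 = 4500 mg

4500 mg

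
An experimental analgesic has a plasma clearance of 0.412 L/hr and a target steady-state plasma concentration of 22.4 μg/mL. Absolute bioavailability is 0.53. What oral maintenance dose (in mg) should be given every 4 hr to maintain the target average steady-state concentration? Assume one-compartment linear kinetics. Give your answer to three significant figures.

At steady state, dose per interval replaces the amount cleared in that interval: F·D/τ = CL·Css.
D = CL × Css × τ / F = 0.4120 × 22.4 × 4 / 0.53 = 69.65 mg

69.7 mg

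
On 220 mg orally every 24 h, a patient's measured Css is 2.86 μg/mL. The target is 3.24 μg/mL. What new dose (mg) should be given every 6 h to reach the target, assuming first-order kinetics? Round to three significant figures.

For first-order elimination, Css ∝ F·D/(CL·τ); F and CL are unchanged, so Css ∝ D/τ.
D₂ = D₁ × (Css,target / Css,current) × (τ₂/τ₁) = 220 × (3.24/2.86) × (6/24) = 62.31 mg

62.3 mg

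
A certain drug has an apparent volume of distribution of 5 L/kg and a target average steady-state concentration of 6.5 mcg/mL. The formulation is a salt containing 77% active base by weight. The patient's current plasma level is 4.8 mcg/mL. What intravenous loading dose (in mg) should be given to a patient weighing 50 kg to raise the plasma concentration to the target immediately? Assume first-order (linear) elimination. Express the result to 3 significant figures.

552 mg

Vd = 5 L/kg × 50 kg = 250.0 L
The loading dose fills Vd to the target concentration.
Concentration deficit ΔC = 6.5 − 4.8 = 1.700 mg/L
LD = Vd × ΔC / S = 250.0 × 1.700 / 0.77 = 551.9 mg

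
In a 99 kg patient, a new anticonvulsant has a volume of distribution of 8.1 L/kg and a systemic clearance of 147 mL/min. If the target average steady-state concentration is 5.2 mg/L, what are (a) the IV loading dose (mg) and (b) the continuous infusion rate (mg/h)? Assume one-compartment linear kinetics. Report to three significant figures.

(a) 4170 mg; (b) 45.9 mg/h

Total Vd = 8.1 × 99 = 801.9 L
Loading: fill Vd to C_target → 801.9 L × 5.2 mg/L = 4170 mg
CL = 147 mL/min = 147 × 0.06 = 8.820 L/h
Maintenance: replace elimination → rate = CL × Css = 8.820 × 5.2 = 45.86 mg/h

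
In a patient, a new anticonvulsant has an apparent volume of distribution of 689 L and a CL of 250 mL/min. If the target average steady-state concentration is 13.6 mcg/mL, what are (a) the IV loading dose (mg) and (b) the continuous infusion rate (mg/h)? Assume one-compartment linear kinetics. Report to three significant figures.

(a) 9370 mg; (b) 204 mg/h

Loading: fill Vd to C_target → 689.0 L × 13.6 mg/L = 9370 mg
CL = 250 mL/min × 60/1000 = 15.00 L/h
Infusion rate = 15.00 L/h × 13.6 mg/L = 204.0 mg/h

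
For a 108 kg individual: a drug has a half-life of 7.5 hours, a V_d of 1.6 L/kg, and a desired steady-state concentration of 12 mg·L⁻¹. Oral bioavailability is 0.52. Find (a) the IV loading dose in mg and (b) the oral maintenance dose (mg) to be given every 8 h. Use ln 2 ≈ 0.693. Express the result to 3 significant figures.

(a) 2070 mg; (b) 2950 mg

Vd = 1.6 L/kg × 108 kg = 172.8 L
LD = Vd × C = 172.8 × 12 = 2074 mg
CL = 0.693 × Vd / t½ = 0.693 × 172.8 / 7.5 = 15.97 L/h
D = CL × Css × τ / F = 15.97 × 12 × 8 / 0.52 = 2948 mg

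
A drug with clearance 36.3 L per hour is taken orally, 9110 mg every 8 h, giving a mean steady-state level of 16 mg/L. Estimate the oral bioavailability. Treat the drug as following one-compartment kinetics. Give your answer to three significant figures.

F·D/τ = CL·Css at steady state → F = CL·Css·τ / D.
F = 36.3 × 16 × 8 / 9110 = 0.510

0.510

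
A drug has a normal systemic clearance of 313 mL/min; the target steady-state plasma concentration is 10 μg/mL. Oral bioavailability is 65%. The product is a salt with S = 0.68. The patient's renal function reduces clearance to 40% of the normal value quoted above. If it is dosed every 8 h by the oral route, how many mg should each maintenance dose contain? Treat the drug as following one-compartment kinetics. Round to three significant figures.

CL = 313 mL/min = 313 × 0.06 = 18.78 L/h
Patient clearance = 0.4 × 18.78 = 7.512 L/h
D = CL × Css × τ / F / S = 7.512 × 10 × 8 / 0.65 / 0.68 = 1360 mg

1360 mg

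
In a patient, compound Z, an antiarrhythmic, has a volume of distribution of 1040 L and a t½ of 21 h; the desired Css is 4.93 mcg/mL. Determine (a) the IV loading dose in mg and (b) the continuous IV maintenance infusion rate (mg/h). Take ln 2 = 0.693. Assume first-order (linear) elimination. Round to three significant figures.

LD = Vd × C = 1040 × 4.93 = 5127 mg
CL = 0.693 × Vd / t½ = 0.693 × 1040 / 21 = 34.32 L/h
Infusion rate = CL × Css = 34.32 × 4.93 = 169.2 mg/h

(a) 5130 mg; (b) 169 mg/h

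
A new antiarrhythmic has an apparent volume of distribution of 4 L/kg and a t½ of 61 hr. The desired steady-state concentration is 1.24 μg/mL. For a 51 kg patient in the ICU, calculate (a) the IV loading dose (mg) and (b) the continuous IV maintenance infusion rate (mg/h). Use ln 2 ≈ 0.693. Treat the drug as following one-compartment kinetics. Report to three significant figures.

(a) 253 mg; (b) 2.87 mg/h

Vd = 4 L/kg × 51 kg = 204.0 L
LD = Vd × C = 204.0 × 1.24 = 253.0 mg
CL = 0.693 × Vd / t½ = 0.693 × 204.0 / 61 = 2.318 L/h
Infusion rate = CL × Css = 2.318 × 1.24 = 2.874 mg/h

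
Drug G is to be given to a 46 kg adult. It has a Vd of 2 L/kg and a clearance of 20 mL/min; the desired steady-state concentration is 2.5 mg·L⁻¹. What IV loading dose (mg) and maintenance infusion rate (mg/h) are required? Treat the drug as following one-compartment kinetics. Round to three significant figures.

(a) 230 mg; (b) 3.00 mg/h

Total Vd = 2 × 46 = 92.00 L
Loading dose = Vd × C = 92.00 × 2.5 = 230.0 mg
CL = 20 mL/min = 20 × 0.06 = 1.200 L/h
Maintenance infusion rate = CL × Css = 1.200 × 2.5 = 3.000 mg/h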